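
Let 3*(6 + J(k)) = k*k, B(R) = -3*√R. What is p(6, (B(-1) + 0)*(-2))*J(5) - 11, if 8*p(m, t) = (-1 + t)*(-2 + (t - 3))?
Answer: -481/24 - 21*I/2 ≈ -20.042 - 10.5*I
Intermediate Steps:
p(m, t) = (-1 + t)*(-5 + t)/8 (p(m, t) = ((-1 + t)*(-2 + (t - 3)))/8 = ((-1 + t)*(-2 + (-3 + t)))/8 = ((-1 + t)*(-5 + t))/8 = (-1 + t)*(-5 + t)/8)
J(k) = -6 + k²/3 (J(k) = -6 + (k*k)/3 = -6 + k²/3)
p(6, (B(-1) + 0)*(-2))*J(5) - 11 = (5/8 - 3*(-3*I + 0)*(-2)/4 + ((-3*I + 0)*(-2))²/8)*(-6 + (⅓)*5²) - 11 = (5/8 - 3*(-3*I + 0)*(-2)/4 + ((-3*I + 0)*(-2))²/8)*(-6 + (⅓)*25) - 11 = (5/8 - 3*(-3*I)*(-2)/4 + (-3*I*(-2))²/8)*(-6 + 25/3) - 11 = (5/8 - 9*I/2 + (6*I)²/8)*(7/3) - 11 = (5/8 - 9*I/2 + (⅛)*(-36))*(7/3) - 11 = (5/8 - 9*I/2 - 9/2)*(7/3) - 11 = (-31/8 - 9*I/2)*(7/3) - 11 = (-217/24 - 21*I/2) - 11 = -481/24 - 21*I/2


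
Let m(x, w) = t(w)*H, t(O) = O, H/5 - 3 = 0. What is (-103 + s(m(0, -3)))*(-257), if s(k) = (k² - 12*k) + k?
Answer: -621169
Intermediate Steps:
H = 15 (H = 15 + 5*0 = 15 + 0 = 15)
m(x, w) = 15*w (m(x, w) = w*15 = 15*w)
s(k) = k² - 11*k
(-103 + s(m(0, -3)))*(-257) = (-103 + (15*(-3))*(-11 + 15*(-3)))*(-257) = (-103 - 45*(-11 - 45))*(-257) = (-103 - 45*(-56))*(-257) = (-103 + 2520)*(-257) = 2417*(-257) = -621169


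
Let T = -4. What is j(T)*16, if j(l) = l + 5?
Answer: 16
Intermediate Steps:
j(l) = 5 + l
j(T)*16 = (5 - 4)*16 = 1*16 = 16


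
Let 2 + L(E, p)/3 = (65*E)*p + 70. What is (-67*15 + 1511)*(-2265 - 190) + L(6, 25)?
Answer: -1212776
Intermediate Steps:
L(E, p) = 204 + 195*E*p (L(E, p) = -6 + 3*((65*E)*p + 70) = -6 + 3*(65*E*p + 70) = -6 + 3*(70 + 65*E*p) = -6 + (210 + 195*E*p) = 204 + 195*E*p)
(-67*15 + 1511)*(-2265 - 190) + L(6, 25) = (-67*15 + 1511)*(-2265 - 190) + (204 + 195*6*25) = (-1005 + 1511)*(-2455) + (204 + 29250) = 506*(-2455) + 29454 = -1242230 + 29454 = -1212776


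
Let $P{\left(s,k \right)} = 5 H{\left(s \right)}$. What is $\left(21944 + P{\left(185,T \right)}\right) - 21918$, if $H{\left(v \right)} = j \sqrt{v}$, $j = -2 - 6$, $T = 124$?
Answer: $26 - 40 \sqrt{185} \approx -518.06$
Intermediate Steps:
$j = -8$ ($j = -2 - 6 = -8$)
$H{\left(v \right)} = - 8 \sqrt{v}$
$P{\left(s,k \right)} = - 40 \sqrt{s}$ ($P{\left(s,k \right)} = 5 \left(- 8 \sqrt{s}\right) = - 40 \sqrt{s}$)
$\left(21944 + P{\left(185,T \right)}\right) - 21918 = \left(21944 - 40 \sqrt{185}\right) - 21918 = 26 - 40 \sqrt{185}$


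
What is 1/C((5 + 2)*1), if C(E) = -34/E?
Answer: -7/34 ≈ -0.20588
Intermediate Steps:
1/C((5 + 2)*1) = 1/(-34/(5 + 2)) = 1/(-34/(7*1)) = 1/(-34/7) = -7/34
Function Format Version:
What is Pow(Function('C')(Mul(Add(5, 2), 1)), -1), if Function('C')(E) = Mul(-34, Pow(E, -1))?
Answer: Rational(-7, 34) ≈ -0.20588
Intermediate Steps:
Pow(Function('C')(Mul(Add(5, 2), 1)), -1) = Pow(Mul(-34, Pow(Mul(Add(5, 2), 1), -1)), -1) = Pow(Mul(-34, Pow(Mul(7, 1), -1)), -1) = Pow(Mul(-34, Pow(7, -1)), -1) = Pow(Mul(-34, Rational(1, 7)), -1) = Pow(Rational(-34, 7), -1) = Rational(-7, 34)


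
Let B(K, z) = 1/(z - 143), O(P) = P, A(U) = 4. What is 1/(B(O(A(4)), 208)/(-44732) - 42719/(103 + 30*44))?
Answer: -4137486340/124208911443 ≈ -0.033311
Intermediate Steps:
B(K, z) = 1/(-143 + z)
1/(B(O(A(4)), 208)/(-44732) - 42719/(103 + 30*44)) = 1/(1/((-143 + 208)*(-44732)) - 42719/(103 + 30*44)) = 1/(-1/44732/65 - 42719/(103 + 1320)) = 1/((1/65)*(-1/44732) - 42719/1423) = 1/(-1/2907580 - 42719*1/1423) = 1/(-1/2907580 - 42719/1423) = 1/(-124208911443/4137486340) = -4137486340/124208911443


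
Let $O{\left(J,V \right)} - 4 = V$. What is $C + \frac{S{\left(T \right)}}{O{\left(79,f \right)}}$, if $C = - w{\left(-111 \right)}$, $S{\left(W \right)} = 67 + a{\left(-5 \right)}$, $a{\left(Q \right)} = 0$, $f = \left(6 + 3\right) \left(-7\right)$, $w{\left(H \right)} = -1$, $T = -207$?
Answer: $- \frac{8}{59} \approx -0.13559$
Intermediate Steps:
$f = -63$ ($f = 9 \left(-7\right) = -63$)
$O{\left(J,V \right)} = 4 + V$
$S{\left(W \right)} = 67$ ($S{\left(W \right)} = 67 + 0 = 67$)
$C = 1$ ($C = \left(-1\right) \left(-1\right) = 1$)
$C + \frac{S{\left(T \right)}}{O{\left(79,f \right)}} = 1 + \frac{67}{4 - 63} = 1 + \frac{67}{-59} = 1 + 67 \left(- \frac{1}{59}\right) = 1 - \frac{67}{59} = - \frac{8}{59}$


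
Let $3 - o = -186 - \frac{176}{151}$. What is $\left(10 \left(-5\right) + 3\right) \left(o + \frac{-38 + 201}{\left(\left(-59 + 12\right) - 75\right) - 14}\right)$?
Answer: $- \frac{182389469}{20536} \approx -8881.5$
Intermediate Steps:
$o = \frac{28715}{151}$ ($o = 3 - \left(-186 - \frac{176}{151}\right) = 3 - - \frac{28262}{151} = 3 + \frac{28262}{151} = \frac{28715}{151} \approx 190.17$)
$\left(10 \left(-5\right) + 3\right) \left(o + \frac{-38 + 201}{\left(\left(-59 + 12\right) - 75\right) - 14}\right) = \left(10 \left(-5\right) + 3\right) \left(\frac{28715}{151} + \frac{-38 + 201}{\left(\left(-59 + 12\right) - 75\right) - 14}\right) = \left(-50 + 3\right) \left(\frac{28715}{151} + \frac{163}{\left(-47 - 75\right) - 14}\right) = - 47 \left(\frac{28715}{151} + \frac{163}{-122 - 14}\right) = - 47 \left(\frac{28715}{151} + \frac{163}{-136}\right) = - 47 \left(\frac{28715}{151} + 163 \left(- \frac{1}{136}\right)\right) = - 47 \left(\frac{28715}{151} - \frac{163}{136}\right) = \left(-47\right) \frac{3880627}{20536} = - \frac{182389469}{20536}$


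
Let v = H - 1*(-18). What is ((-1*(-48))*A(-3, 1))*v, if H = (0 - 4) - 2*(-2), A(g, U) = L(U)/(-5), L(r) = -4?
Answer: 3456/5 ≈ 691.20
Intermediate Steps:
A(g, U) = ⅘ (A(g, U) = -4/(-5) = -4*(-⅕) = ⅘)
H = 0 (H = -4 + 4 = 0)
v = 18 (v = 0 - 1*(-18) = 0 + 18 = 18)
((-1*(-48))*A(-3, 1))*v = (-1*(-48)*(⅘))*18 = (48*(⅘))*18 = (192/5)*18 = 3456/5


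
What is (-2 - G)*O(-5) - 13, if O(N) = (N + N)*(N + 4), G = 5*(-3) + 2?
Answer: 97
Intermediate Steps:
G = -13 (G = -15 + 2 = -13)
O(N) = 2*N*(4 + N) (O(N) = (2*N)*(4 + N) = 2*N*(4 + N))
(-2 - G)*O(-5) - 13 = (-2 - 1*(-13))*(2*(-5)*(4 - 5)) - 13 = (-2 + 13)*(2*(-5)*(-1)) - 13 = 11*10 - 13 = 110 - 13 = 97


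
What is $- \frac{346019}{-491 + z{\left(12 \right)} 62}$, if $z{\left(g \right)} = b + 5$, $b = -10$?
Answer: $\frac{346019}{801} \approx 431.98$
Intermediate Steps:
$z{\left(g \right)} = -5$ ($z{\left(g \right)} = -10 + 5 = -5$)
$- \frac{346019}{-491 + z{\left(12 \right)} 62} = - \frac{346019}{-491 - 310} = - \frac{346019}{-801} = \left(-346019\right) \left(- \frac{1}{801}\right) = \frac{346019}{801}$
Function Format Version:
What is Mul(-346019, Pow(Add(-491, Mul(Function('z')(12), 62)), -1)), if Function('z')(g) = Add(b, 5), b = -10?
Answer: Rational(346019, 801) ≈ 431.98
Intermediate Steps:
Function('z')(g) = -5 (Function('z')(g) = Add(-10, 5) = -5)
Mul(-346019, Pow(Add(-491, Mul(Function('z')(12), 62)), -1)) = Mul(-346019, Pow(Add(-491, Mul(-5, 62)), -1)) = Mul(-346019, Pow(Add(-491, -310), -1)) = Mul(-346019, Pow(-801, -1)) = Mul(-346019, Rational(-1, 801)) = Rational(346019, 801)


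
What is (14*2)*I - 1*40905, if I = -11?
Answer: -41213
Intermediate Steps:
(14*2)*I - 1*40905 = (14*2)*(-11) - 1*40905 = 28*(-11) - 40905 = -308 - 40905 = -41213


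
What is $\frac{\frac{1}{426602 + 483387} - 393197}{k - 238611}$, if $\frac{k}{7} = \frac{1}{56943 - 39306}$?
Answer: $\frac{788825726500248}{478697688724475} \approx 1.6479$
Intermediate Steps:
$k = \frac{7}{17637}$ ($k = \frac{7}{56943 - 39306} = \frac{7}{17637} \approx 0.00039689$)
$\frac{\frac{1}{426602 + 483387} - 393197}{k - 238611} = \frac{\frac{1}{426602 + 483387} - 393197}{\frac{7}{17637} - 238611} = \frac{\frac{1}{909989} - 393197}{- \frac{4208382200}{17637}} = \left(\frac{1}{909989} - 393197\right) \left(- \frac{17637}{4208382200}\right) = \left(- \frac{357804944832}{909989}\right) \left(- \frac{17637}{4208382200}\right) = \frac{788825726500248}{478697688724475}$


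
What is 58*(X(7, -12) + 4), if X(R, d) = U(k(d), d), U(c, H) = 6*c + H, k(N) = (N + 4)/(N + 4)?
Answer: -116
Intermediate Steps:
k(N) = 1 (k(N) = (4 + N)/(4 + N) = 1)
U(c, H) = H + 6*c
X(R, d) = 6 + d (X(R, d) = d + 6*1 = d + 6 = 6 + d)
58*(X(7, -12) + 4) = 58*((6 - 12) + 4) = 58*(-6 + 4) = 58*(-2) = -116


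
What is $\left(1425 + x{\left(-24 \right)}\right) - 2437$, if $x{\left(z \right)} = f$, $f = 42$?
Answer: $-970$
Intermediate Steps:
$x{\left(z \right)} = 42$
$\left(1425 + x{\left(-24 \right)}\right) - 2437 = \left(1425 + 42\right) - 2437 = 1467 - 2437 = -970$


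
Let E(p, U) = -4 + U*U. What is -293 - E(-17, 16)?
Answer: -545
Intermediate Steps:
E(p, U) = -4 + U²
-293 - E(-17, 16) = -293 - (-4 + 16²) = -293 - (-4 + 256) = -293 - 1*252 = -293 - 252 = -545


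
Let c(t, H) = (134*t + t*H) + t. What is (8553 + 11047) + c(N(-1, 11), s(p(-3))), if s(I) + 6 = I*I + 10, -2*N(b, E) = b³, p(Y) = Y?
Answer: 19674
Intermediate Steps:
N(b, E) = -b³/2
s(I) = 4 + I² (s(I) = -6 + (I*I + 10) = -6 + (I² + 10) = -6 + (10 + I²) = 4 + I²)
c(t, H) = 135*t + H*t (c(t, H) = (134*t + H*t) + t = 135*t + H*t)
(8553 + 11047) + c(N(-1, 11), s(p(-3))) = (8553 + 11047) + (-½*(-1)³)*(135 + (4 + (-3)²)) = 19600 + (-½*(-1))*(135 + (4 + 9)) = 19600 + (135 + 13)/2 = 19600 + (½)*148 = 19600 + 74 = 19674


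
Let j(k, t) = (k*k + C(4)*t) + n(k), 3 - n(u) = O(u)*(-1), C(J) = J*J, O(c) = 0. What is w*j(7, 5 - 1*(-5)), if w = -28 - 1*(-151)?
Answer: 26076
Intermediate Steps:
w = 123 (w = -28 + 151 = 123)
C(J) = J²
n(u) = 3 (n(u) = 3 - 0*(-1) = 3 - 1*0 = 3 + 0 = 3)
j(k, t) = 3 + k² + 16*t (j(k, t) = (k*k + 4²*t) + 3 = (k² + 16*t) + 3 = 3 + k² + 16*t)
w*j(7, 5 - 1*(-5)) = 123*(3 + 7² + 16*(5 - 1*(-5))) = 123*(3 + 49 + 16*(5 + 5)) = 123*(3 + 49 + 16*10) = 123*(3 + 49 + 160) = 123*212 = 26076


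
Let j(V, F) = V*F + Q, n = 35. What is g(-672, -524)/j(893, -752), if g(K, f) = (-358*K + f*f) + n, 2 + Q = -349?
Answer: -515187/671887 ≈ -0.76678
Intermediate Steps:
Q = -351 (Q = -2 - 349 = -351)
j(V, F) = -351 + F*V (j(V, F) = V*F - 351 = F*V - 351 = -351 + F*V)
g(K, f) = 35 + f**2 - 358*K (g(K, f) = (-358*K + f*f) + 35 = (-358*K + f**2) + 35 = (f**2 - 358*K) + 35 = 35 + f**2 - 358*K)
g(-672, -524)/j(893, -752) = (35 + (-524)**2 - 358*(-672))/(-351 - 752*893) = (35 + 274576 + 240576)/(-351 - 671536) = 515187/(-671887) = 515187*(-1/671887) = -515187/671887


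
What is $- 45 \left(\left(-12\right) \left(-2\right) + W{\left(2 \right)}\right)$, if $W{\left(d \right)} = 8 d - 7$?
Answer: $-1485$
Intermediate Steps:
$W{\left(d \right)} = -7 + 8 d$
$- 45 \left(\left(-12\right) \left(-2\right) + W{\left(2 \right)}\right) = - 45 \left(\left(-12\right) \left(-2\right) + \left(-7 + 8 \cdot 2\right)\right) = - 45 \left(24 + \left(-7 + 16\right)\right) = - 45 \left(24 + 9\right) = \left(-45\right) 33 = -1485$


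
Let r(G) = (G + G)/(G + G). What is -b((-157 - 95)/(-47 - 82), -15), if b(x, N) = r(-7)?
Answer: -1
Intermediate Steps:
r(G) = 1 (r(G) = (2*G)/((2*G)) = (2*G)*(1/(2*G)) = 1)
b(x, N) = 1
-b((-157 - 95)/(-47 - 82), -15) = -1*1 = -1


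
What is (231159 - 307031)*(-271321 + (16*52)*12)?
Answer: 19828160864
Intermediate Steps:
(231159 - 307031)*(-271321 + (16*52)*12) = -75872*(-271321 + 832*12) = -75872*(-271321 + 9984) = -75872*(-261337) = 19828160864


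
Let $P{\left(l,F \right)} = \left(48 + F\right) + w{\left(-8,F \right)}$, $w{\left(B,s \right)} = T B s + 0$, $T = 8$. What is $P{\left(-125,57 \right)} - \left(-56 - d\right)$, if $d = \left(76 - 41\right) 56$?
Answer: $-1527$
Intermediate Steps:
$w{\left(B,s \right)} = 8 B s$ ($w{\left(B,s \right)} = 8 B s + 0 = 8 B s$)
$d = 1960$ ($d = 35 \cdot 56 = 1960$)
$P{\left(l,F \right)} = 48 - 63 F$ ($P{\left(l,F \right)} = \left(48 + F\right) + 8 \left(-8\right) F = \left(48 + F\right) - 64 F = 48 - 63 F$)
$P{\left(-125,57 \right)} - \left(-56 - d\right) = \left(48 - 3591\right) - \left(-56 - 1960\right) = -3543 - -2016 = -3543 + 2016 = -1527$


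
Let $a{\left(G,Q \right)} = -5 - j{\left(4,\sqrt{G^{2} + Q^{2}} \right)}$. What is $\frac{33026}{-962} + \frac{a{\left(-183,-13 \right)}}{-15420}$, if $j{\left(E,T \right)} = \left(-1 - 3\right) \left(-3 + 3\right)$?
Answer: $- \frac{50925611}{1483404} \approx -34.33$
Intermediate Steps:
$j{\left(E,T \right)} = 0$ ($j{\left(E,T \right)} = \left(-4\right) 0 = 0$)
$a{\left(G,Q \right)} = -5$ ($a{\left(G,Q \right)} = -5 - 0 = -5 + 0 = -5$)
$\frac{33026}{-962} + \frac{a{\left(-183,-13 \right)}}{-15420} = \frac{33026}{-962} - \frac{5}{-15420} = 33026 \left(- \frac{1}{962}\right) - - \frac{1}{3084} = - \frac{16513}{481} + \frac{1}{3084} = - \frac{50925611}{1483404}$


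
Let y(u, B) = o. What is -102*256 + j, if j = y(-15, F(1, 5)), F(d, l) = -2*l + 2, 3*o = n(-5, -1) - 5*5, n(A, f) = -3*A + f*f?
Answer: -26115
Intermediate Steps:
n(A, f) = f**2 - 3*A (n(A, f) = -3*A + f**2 = f**2 - 3*A)
o = -3 (o = (((-1)**2 - 3*(-5)) - 5*5)/3 = ((1 + 15) - 25)/3 = (16 - 25)/3 = (1/3)*(-9) = -3)
F(d, l) = 2 - 2*l
y(u, B) = -3
j = -3
-102*256 + j = -102*256 - 3 = -26112 - 3 = -26115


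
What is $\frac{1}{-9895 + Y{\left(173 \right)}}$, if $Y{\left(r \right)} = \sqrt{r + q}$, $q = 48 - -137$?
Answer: $- \frac{9895}{97910667} - \frac{\sqrt{358}}{97910667} \approx -0.00010125$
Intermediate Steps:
$q = 185$ ($q = 48 + 137 = 185$)
$Y{\left(r \right)} = \sqrt{185 + r}$ ($Y{\left(r \right)} = \sqrt{r + 185} = \sqrt{185 + r}$)
$\frac{1}{-9895 + Y{\left(173 \right)}} = \frac{1}{-9895 + \sqrt{185 + 173}} = \frac{1}{-9895 + \sqrt{358}}$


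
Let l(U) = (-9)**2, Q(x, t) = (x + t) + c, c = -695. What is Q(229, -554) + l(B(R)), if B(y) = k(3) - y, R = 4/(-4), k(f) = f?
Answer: -939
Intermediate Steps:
R = -1 (R = 4*(-1/4) = -1)
B(y) = 3 - y
Q(x, t) = -695 + t + x (Q(x, t) = (x + t) - 695 = (t + x) - 695 = -695 + t + x)
l(U) = 81
Q(229, -554) + l(B(R)) = (-695 - 554 + 229) + 81 = -1020 + 81 = -939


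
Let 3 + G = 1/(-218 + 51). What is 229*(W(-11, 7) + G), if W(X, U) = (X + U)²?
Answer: 496930/167 ≈ 2975.6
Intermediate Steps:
W(X, U) = (U + X)²
G = -502/167 (G = -3 + 1/(-218 + 51) = -3 + 1/(-167) = -3 - 1/167 = -502/167 ≈ -3.0060)
229*(W(-11, 7) + G) = 229*((7 - 11)² - 502/167) = 229*((-4)² - 502/167) = 229*(16 - 502/167) = 229*(2170/167) = 496930/167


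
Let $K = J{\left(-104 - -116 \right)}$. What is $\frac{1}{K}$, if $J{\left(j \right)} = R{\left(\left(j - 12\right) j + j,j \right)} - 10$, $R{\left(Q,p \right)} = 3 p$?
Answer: $\frac{1}{26} \approx 0.038462$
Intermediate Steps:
$J{\left(j \right)} = -10 + 3 j$ ($J{\left(j \right)} = 3 j - 10 = -10 + 3 j$)
$K = 26$ ($K = -10 + 3 \left(-104 - -116\right) = -10 + 3 \left(-104 + 116\right) = -10 + 3 \cdot 12 = -10 + 36 = 26$)
$\frac{1}{K} = \frac{1}{26}$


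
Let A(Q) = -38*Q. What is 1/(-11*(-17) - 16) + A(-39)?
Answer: 253423/171 ≈ 1482.0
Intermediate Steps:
1/(-11*(-17) - 16) + A(-39) = 1/(-11*(-17) - 16) - 38*(-39) = 1/(187 - 16) + 1482 = 1/171 + 1482 = 253423/171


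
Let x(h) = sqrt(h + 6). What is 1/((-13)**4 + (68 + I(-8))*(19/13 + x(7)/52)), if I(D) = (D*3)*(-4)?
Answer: 4867317/140182077428 - 533*sqrt(13)/140182077428 ≈ 3.4708e-5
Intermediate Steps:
I(D) = -12*D (I(D) = (3*D)*(-4) = -12*D)
x(h) = sqrt(6 + h)
1/((-13)**4 + (68 + I(-8))*(19/13 + x(7)/52)) = 1/((-13)**4 + (68 - 12*(-8))*(19/13 + sqrt(6 + 7)/52)) = 1/(28561 + (68 + 96)*(19*(1/13) + sqrt(13)*(1/52))) = 1/(28561 + 164*(19/13 + sqrt(13)/52)) = 1/(28561 + (3116/13 + 41*sqrt(13)/13)) = 1/(374409/13 + 41*sqrt(13)/13)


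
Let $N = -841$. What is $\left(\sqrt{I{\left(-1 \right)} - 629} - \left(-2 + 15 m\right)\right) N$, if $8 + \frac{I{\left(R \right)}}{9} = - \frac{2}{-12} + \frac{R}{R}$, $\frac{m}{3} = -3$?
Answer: $-115217 - \frac{841 i \sqrt{2762}}{2} \approx -1.1522 \cdot 10^{5} - 22099.0 i$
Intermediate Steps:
$m = -9$ ($m = 3 \left(-3\right) = -9$)
$I{\left(R \right)} = - \frac{123}{2}$ ($I{\left(R \right)} = -72 + 9 \left(- \frac{2}{-12} + \frac{R}{R}\right) = -72 + 9 \left(\left(-2\right) \left(- \frac{1}{12}\right) + 1\right) = -72 + 9 \left(\frac{1}{6} + 1\right) = -72 + 9 \cdot \frac{7}{6} = -72 + \frac{21}{2} = - \frac{123}{2}$)
$\left(\sqrt{I{\left(-1 \right)} - 629} - \left(-2 + 15 m\right)\right) N = \left(\sqrt{- \frac{123}{2} - 629} + \left(\left(-15\right) \left(-9\right) + 2\right)\right) \left(-841\right) = \left(\sqrt{- \frac{1381}{2}} + \left(135 + 2\right)\right) \left(-841\right) = \left(\frac{i \sqrt{2762}}{2} + 137\right) \left(-841\right) = \left(137 + \frac{i \sqrt{2762}}{2}\right) \left(-841\right) = -115217 - \frac{841 i \sqrt{2762}}{2}$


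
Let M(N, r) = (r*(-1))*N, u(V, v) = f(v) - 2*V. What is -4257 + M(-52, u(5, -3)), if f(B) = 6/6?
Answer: -4725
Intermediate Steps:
f(B) = 1 (f(B) = 6*(⅙) = 1)
u(V, v) = 1 - 2*V
M(N, r) = -N*r (M(N, r) = (-r)*N = -N*r)
-4257 + M(-52, u(5, -3)) = -4257 - 1*(-52)*(1 - 2*5) = -4257 - 1*(-52)*(1 - 10) = -4257 - 1*(-52)*(-9) = -4257 - 468 = -4725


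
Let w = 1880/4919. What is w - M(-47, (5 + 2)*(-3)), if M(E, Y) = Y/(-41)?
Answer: -26219/201679 ≈ -0.13000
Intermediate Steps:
w = 1880/4919 (w = 1880*(1/4919) = 1880/4919 ≈ 0.38219)
M(E, Y) = -Y/41
w - M(-47, (5 + 2)*(-3)) = 1880/4919 - (-1)*(5 + 2)*(-3)/41 = 1880/4919 - (-1)*7*(-3)/41 = 1880/4919 - (-1)*(-21)/41 = 1880/4919 - 1*21/41 = 1880/4919 - 21/41 = -26219/201679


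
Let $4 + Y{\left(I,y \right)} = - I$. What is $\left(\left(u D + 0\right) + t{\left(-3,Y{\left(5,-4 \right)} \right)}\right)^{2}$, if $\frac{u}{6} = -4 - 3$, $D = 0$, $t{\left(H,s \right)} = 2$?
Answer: $4$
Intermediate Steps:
$Y{\left(I,y \right)} = -4 - I$
$u = -42$ ($u = 6 \left(-4 - 3\right) = 6 \left(-7\right) = -42$)
$\left(\left(u D + 0\right) + t{\left(-3,Y{\left(5,-4 \right)} \right)}\right)^{2} = \left(\left(\left(-42\right) 0 + 0\right) + 2\right)^{2} = \left(\left(0 + 0\right) + 2\right)^{2} = \left(0 + 2\right)^{2} = 2^{2} = 4$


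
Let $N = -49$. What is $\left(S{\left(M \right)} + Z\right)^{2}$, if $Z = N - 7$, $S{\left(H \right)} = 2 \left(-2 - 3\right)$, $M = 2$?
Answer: $4356$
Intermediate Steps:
$S{\left(H \right)} = -10$ ($S{\left(H \right)} = 2 \left(-5\right) = -10$)
$Z = -56$ ($Z = -49 - 7 = -56$)
$\left(S{\left(M \right)} + Z\right)^{2} = \left(-10 - 56\right)^{2} = \left(-66\right)^{2} = 4356$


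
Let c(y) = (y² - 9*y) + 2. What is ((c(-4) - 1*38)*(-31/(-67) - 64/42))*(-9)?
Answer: 71664/469 ≈ 152.80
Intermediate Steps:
c(y) = 2 + y² - 9*y
((c(-4) - 1*38)*(-31/(-67) - 64/42))*(-9) = (((2 + (-4)² - 9*(-4)) - 1*38)*(-31/(-67) - 64/42))*(-9) = (((2 + 16 + 36) - 38)*(-31*(-1/67) - 64*1/42))*(-9) = ((54 - 38)*(31/67 - 32/21))*(-9) = (16*(-1493/1407))*(-9) = -23888/1407*(-9) = 71664/469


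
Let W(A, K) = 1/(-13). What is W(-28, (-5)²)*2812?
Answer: -2812/13 ≈ -216.31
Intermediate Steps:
W(A, K) = -1/13
W(-28, (-5)²)*2812 = -1/13*2812 = -2812/13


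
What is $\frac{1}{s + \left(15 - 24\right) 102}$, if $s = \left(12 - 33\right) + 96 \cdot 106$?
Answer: $\frac{1}{9237} \approx 0.00010826$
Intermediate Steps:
$s = 10155$ ($s = \left(12 - 33\right) + 10176 = -21 + 10176 = 10155$)
$\frac{1}{s + \left(15 - 24\right) 102} = \frac{1}{10155 + \left(15 - 24\right) 102} = \frac{1}{10155 - 918} = \frac{1}{9237}$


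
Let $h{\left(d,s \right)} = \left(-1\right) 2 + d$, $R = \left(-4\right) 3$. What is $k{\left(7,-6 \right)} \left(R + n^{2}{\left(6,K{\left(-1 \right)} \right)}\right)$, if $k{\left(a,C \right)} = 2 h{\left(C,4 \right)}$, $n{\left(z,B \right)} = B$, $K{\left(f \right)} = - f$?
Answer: $176$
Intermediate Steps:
$R = -12$
$h{\left(d,s \right)} = -2 + d$
$k{\left(a,C \right)} = -4 + 2 C$ ($k{\left(a,C \right)} = 2 \left(-2 + C\right) = -4 + 2 C$)
$k{\left(7,-6 \right)} \left(R + n^{2}{\left(6,K{\left(-1 \right)} \right)}\right) = \left(-4 + 2 \left(-6\right)\right) \left(-12 + \left(\left(-1\right) \left(-1\right)\right)^{2}\right) = \left(-4 - 12\right) \left(-12 + 1^{2}\right) = - 16 \left(-12 + 1\right) = \left(-16\right) \left(-11\right) = 176$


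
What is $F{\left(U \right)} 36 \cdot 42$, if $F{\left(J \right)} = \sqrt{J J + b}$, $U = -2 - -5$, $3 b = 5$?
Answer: $2016 \sqrt{6} \approx 4938.2$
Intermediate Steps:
$b = \frac{5}{3}$ ($b = \frac{1}{3} \cdot 5 = \frac{5}{3} \approx 1.6667$)
$U = 3$ ($U = -2 + 5 = 3$)
$F{\left(J \right)} = \sqrt{\frac{5}{3} + J^{2}}$ ($F{\left(J \right)} = \sqrt{J J + \frac{5}{3}} = \sqrt{J^{2} + \frac{5}{3}} = \sqrt{\frac{5}{3} + J^{2}}$)
$F{\left(U \right)} 36 \cdot 42 = \frac{\sqrt{15 + 9 \cdot 3^{2}}}{3} \cdot 36 \cdot 42 = \frac{\sqrt{15 + 9 \cdot 9}}{3} \cdot 36 \cdot 42 = \frac{\sqrt{15 + 81}}{3} \cdot 36 \cdot 42 = \frac{\sqrt{96}}{3} \cdot 36 \cdot 42 = \frac{4 \sqrt{6}}{3} \cdot 36 \cdot 42 = 48 \sqrt{6} \cdot 42 = 2016 \sqrt{6}$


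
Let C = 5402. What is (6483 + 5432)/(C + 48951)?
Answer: 11915/54353 ≈ 0.21922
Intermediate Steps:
(6483 + 5432)/(C + 48951) = (6483 + 5432)/(5402 + 48951) = 11915/54353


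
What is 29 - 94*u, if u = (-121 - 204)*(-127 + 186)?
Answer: 1802479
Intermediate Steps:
u = -19175 (u = -325*59 = -19175)
29 - 94*u = 29 - 94*(-19175) = 29 + 1802450 = 1802479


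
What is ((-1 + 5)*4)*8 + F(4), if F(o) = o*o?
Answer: 144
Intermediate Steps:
F(o) = o²
((-1 + 5)*4)*8 + F(4) = ((-1 + 5)*4)*8 + 4² = (4*4)*8 + 16 = 16*8 + 16 = 128 + 16 = 144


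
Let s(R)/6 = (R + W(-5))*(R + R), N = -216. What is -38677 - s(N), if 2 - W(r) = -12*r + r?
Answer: -735925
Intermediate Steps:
W(r) = 2 + 11*r (W(r) = 2 - (-12*r + r) = 2 - (-11)*r = 2 + 11*r)
s(R) = 12*R*(-53 + R) (s(R) = 6*((R + (2 + 11*(-5)))*(R + R)) = 6*((R + (2 - 55))*(2*R)) = 6*((R - 53)*(2*R)) = 6*((-53 + R)*(2*R)) = 6*(2*R*(-53 + R)) = 12*R*(-53 + R))
-38677 - s(N) = -38677 - 12*(-216)*(-53 - 216) = -38677 - 12*(-216)*(-269) = -38677 - 1*697248 = -38677 - 697248 = -735925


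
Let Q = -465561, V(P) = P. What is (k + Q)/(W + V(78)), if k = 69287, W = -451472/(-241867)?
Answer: -47922801779/9658549 ≈ -4961.7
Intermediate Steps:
W = 451472/241867 (W = -451472*(-1/241867) = 451472/241867 ≈ 1.8666)
(k + Q)/(W + V(78)) = (69287 - 465561)/(451472/241867 + 78) = -396274/19317098/241867 = -396274*241867/19317098 = -47922801779/9658549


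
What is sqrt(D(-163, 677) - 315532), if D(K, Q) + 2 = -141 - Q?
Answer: 8*I*sqrt(4943) ≈ 562.45*I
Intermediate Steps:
D(K, Q) = -143 - Q (D(K, Q) = -2 + (-141 - Q) = -143 - Q)
sqrt(D(-163, 677) - 315532) = sqrt((-143 - 1*677) - 315532) = sqrt((-143 - 677) - 315532) = sqrt(-820 - 315532) = sqrt(-316352) = 8*I*sqrt(4943)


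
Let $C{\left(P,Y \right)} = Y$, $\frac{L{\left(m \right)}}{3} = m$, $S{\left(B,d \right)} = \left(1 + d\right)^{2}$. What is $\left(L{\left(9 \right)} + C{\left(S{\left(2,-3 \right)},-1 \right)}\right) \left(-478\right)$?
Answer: $-12428$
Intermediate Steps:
$L{\left(m \right)} = 3 m$
$\left(L{\left(9 \right)} + C{\left(S{\left(2,-3 \right)},-1 \right)}\right) \left(-478\right) = \left(3 \cdot 9 - 1\right) \left(-478\right) = \left(27 - 1\right) \left(-478\right) = 26 \left(-478\right) = -12428$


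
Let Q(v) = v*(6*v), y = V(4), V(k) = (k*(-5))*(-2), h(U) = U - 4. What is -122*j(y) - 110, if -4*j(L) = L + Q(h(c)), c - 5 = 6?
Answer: 10077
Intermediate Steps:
c = 11 (c = 5 + 6 = 11)
h(U) = -4 + U
V(k) = 10*k (V(k) = -5*k*(-2) = 10*k)
y = 40 (y = 10*4 = 40)
Q(v) = 6*v²
j(L) = -147/2 - L/4 (j(L) = -(L + 6*(-4 + 11)²)/4 = -(L + 6*7²)/4 = -(L + 6*49)/4 = -(L + 294)/4 = -(294 + L)/4 = -147/2 - L/4)
-122*j(y) - 110 = -122*(-147/2 - ¼*40) - 110 = -122*(-147/2 - 10) - 110 = -122*(-167/2) - 110 = 10187 - 110 = 10077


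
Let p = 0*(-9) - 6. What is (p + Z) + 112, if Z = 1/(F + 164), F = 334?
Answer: 52789/498 ≈ 106.00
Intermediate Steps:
Z = 1/498 (Z = 1/(334 + 164) = 1/498 ≈ 0.0020080)
p = -6 (p = 0 - 6 = -6)
(p + Z) + 112 = (-6 + 1/498) + 112 = -2987/498 + 112 = 52789/498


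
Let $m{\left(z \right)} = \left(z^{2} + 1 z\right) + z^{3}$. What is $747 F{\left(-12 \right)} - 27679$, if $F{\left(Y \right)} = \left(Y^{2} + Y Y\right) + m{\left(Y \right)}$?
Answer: $-1004755$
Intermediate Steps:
$m{\left(z \right)} = z + z^{2} + z^{3}$ ($m{\left(z \right)} = \left(z^{2} + z\right) + z^{3} = \left(z + z^{2}\right) + z^{3} = z + z^{2} + z^{3}$)
$F{\left(Y \right)} = 2 Y^{2} + Y \left(1 + Y + Y^{2}\right)$ ($F{\left(Y \right)} = \left(Y^{2} + Y Y\right) + Y \left(1 + Y + Y^{2}\right) = \left(Y^{2} + Y^{2}\right) + Y \left(1 + Y + Y^{2}\right) = 2 Y^{2} + Y \left(1 + Y + Y^{2}\right)$)
$747 F{\left(-12 \right)} - 27679 = 747 \left(- 12 \left(1 + \left(-12\right)^{2} + 3 \left(-12\right)\right)\right) - 27679 = 747 \left(- 12 \left(1 + 144 - 36\right)\right) - 27679 = 747 \left(\left(-12\right) 109\right) - 27679 = 747 \left(-1308\right) - 27679 = -977076 - 27679 = -1004755$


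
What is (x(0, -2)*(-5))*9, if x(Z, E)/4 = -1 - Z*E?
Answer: 180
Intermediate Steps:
x(Z, E) = -4 - 4*E*Z (x(Z, E) = 4*(-1 - Z*E) = 4*(-1 - E*Z) = -4 - 4*E*Z)
(x(0, -2)*(-5))*9 = ((-4 - 4*(-2)*0)*(-5))*9 = ((-4 + 0)*(-5))*9 = -4*(-5)*9 = 20*9 = 180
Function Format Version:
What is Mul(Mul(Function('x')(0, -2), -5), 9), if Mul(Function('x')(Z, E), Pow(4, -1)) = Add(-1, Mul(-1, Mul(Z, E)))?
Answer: 180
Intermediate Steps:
Function('x')(Z, E) = Add(-4, Mul(-4, E, Z)) (Function('x')(Z, E) = Mul(4, Add(-1, Mul(-1, Mul(Z, E)))) = Mul(4, Add(-1, Mul(-1, Mul(E, Z)))) = Mul(4, Add(-1, Mul(-1, E, Z))) = Add(-4, Mul(-4, E, Z)))
Mul(Mul(Function('x')(0, -2), -5), 9) = Mul(Mul(Add(-4, Mul(-4, -2, 0)), -5), 9) = Mul(Mul(Add(-4, 0), -5), 9) = Mul(Mul(-4, -5), 9) = Mul(20, 9) = 180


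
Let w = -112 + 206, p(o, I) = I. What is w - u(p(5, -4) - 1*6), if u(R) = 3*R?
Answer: 124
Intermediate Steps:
w = 94
w - u(p(5, -4) - 1*6) = 94 - 3*(-4 - 1*6) = 94 - 3*(-4 - 6) = 94 - 3*(-10) = 94 - 1*(-30) = 94 + 30 = 124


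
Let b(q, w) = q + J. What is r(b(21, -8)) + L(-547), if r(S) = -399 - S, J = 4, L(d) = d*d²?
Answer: -163667747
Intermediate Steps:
L(d) = d³
b(q, w) = 4 + q (b(q, w) = q + 4 = 4 + q)
r(b(21, -8)) + L(-547) = (-399 - (4 + 21)) + (-547)³ = (-399 - 1*25) - 163667323 = (-399 - 25) - 163667323 = -424 - 163667323 = -163667747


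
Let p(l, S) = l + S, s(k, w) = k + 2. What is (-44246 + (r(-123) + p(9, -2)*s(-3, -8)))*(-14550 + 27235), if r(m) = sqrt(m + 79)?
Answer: -561349305 + 25370*I*sqrt(11) ≈ -5.6135e+8 + 84143.0*I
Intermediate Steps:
s(k, w) = 2 + k
p(l, S) = S + l
r(m) = sqrt(79 + m)
(-44246 + (r(-123) + p(9, -2)*s(-3, -8)))*(-14550 + 27235) = (-44246 + (sqrt(79 - 123) + (-2 + 9)*(2 - 3)))*(-14550 + 27235) = (-44246 + (sqrt(-44) + 7*(-1)))*12685 = (-44246 + (2*I*sqrt(11) - 7))*12685 = (-44246 + (-7 + 2*I*sqrt(11)))*12685 = (-44253 + 2*I*sqrt(11))*12685 = -561349305 + 25370*I*sqrt(11)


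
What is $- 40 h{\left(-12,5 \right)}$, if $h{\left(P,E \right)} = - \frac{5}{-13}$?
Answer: $- \frac{200}{13} \approx -15.385$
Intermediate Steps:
$h{\left(P,E \right)} = \frac{5}{13}$ ($h{\left(P,E \right)} = \left(-5\right) \left(- \frac{1}{13}\right) = \frac{5}{13}$)
$- 40 h{\left(-12,5 \right)} = \left(-40\right) \frac{5}{13} = - \frac{200}{13}$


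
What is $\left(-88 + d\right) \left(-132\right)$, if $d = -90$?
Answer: $23496$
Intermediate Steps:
$\left(-88 + d\right) \left(-132\right) = \left(-88 - 90\right) \left(-132\right) = \left(-178\right) \left(-132\right) = 23496$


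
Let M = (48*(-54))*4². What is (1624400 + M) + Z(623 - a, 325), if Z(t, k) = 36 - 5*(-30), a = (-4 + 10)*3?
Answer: 1583114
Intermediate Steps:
a = 18 (a = 6*3 = 18)
Z(t, k) = 186 (Z(t, k) = 36 - 1*(-150) = 36 + 150 = 186)
M = -41472 (M = -2592*16 = -41472)
(1624400 + M) + Z(623 - a, 325) = (1624400 - 41472) + 186 = 1582928 + 186 = 1583114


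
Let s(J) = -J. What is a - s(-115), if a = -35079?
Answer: -35194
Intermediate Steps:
a - s(-115) = -35079 - (-1)*(-115) = -35079 - 1*115 = -35079 - 115 = -35194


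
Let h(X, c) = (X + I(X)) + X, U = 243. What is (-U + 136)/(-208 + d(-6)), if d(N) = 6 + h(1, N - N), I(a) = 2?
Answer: 107/198 ≈ 0.54040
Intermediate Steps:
h(X, c) = 2 + 2*X (h(X, c) = (X + 2) + X = (2 + X) + X = 2 + 2*X)
d(N) = 10 (d(N) = 6 + (2 + 2*1) = 6 + (2 + 2) = 6 + 4 = 10)
(-U + 136)/(-208 + d(-6)) = (-1*243 + 136)/(-208 + 10) = (-243 + 136)/(-198) = -107*(-1/198) = 107/198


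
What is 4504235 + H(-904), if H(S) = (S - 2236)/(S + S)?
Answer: 2035915005/452 ≈ 4.5042e+6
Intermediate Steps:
H(S) = (-2236 + S)/(2*S) (H(S) = (-2236 + S)/((2*S)) = (-2236 + S)*(1/(2*S)) = (-2236 + S)/(2*S))
4504235 + H(-904) = 4504235 + (1/2)*(-2236 - 904)/(-904) = 4504235 + (1/2)*(-1/904)*(-3140) = 4504235 + 785/452 = 2035915005/452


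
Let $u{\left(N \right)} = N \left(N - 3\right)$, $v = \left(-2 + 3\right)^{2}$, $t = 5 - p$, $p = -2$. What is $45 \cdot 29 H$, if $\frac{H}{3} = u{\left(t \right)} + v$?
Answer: $113535$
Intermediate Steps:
$t = 7$ ($t = 5 - -2 = 5 + 2 = 7$)
$v = 1$ ($v = 1^{2} = 1$)
$u{\left(N \right)} = N \left(-3 + N\right)$
$H = 87$ ($H = 3 \left(7 \left(-3 + 7\right) + 1\right) = 3 \left(7 \cdot 4 + 1\right) = 3 \left(28 + 1\right) = 3 \cdot 29 = 87$)
$45 \cdot 29 H = 45 \cdot 29 \cdot 87 = 1305 \cdot 87 = 113535$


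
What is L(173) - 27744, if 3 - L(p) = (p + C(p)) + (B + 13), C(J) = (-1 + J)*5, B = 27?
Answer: -28814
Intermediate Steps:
C(J) = -5 + 5*J
L(p) = -32 - 6*p (L(p) = 3 - ((p + (-5 + 5*p)) + (27 + 13)) = 3 - ((-5 + 6*p) + 40) = 3 - (35 + 6*p) = 3 + (-35 - 6*p) = -32 - 6*p)
L(173) - 27744 = (-32 - 6*173) - 27744 = (-32 - 1038) - 27744 = -1070 - 27744 = -28814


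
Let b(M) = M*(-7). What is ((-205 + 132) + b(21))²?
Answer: 48400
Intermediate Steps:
b(M) = -7*M
((-205 + 132) + b(21))² = ((-205 + 132) - 7*21)² = (-73 - 147)² = (-220)² = 48400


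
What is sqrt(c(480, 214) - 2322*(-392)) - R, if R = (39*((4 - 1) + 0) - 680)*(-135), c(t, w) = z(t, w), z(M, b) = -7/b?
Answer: -76005 + sqrt(41684616806)/214 ≈ -75051.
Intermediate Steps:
c(t, w) = -7/w
R = 76005 (R = (39*(3 + 0) - 680)*(-135) = (39*3 - 680)*(-135) = (117 - 680)*(-135) = -563*(-135) = 76005)
sqrt(c(480, 214) - 2322*(-392)) - R = sqrt(-7/214 - 2322*(-392)) - 1*76005 = sqrt(-7*1/214 + 910224) - 76005 = sqrt(-7/214 + 910224) - 76005 = sqrt(194787929/214) - 76005 = sqrt(41684616806)/214 - 76005 = -76005 + sqrt(41684616806)/214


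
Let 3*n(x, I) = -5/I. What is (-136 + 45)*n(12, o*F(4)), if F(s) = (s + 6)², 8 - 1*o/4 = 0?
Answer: 91/1920 ≈ 0.047396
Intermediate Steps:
o = 32 (o = 32 - 4*0 = 32 + 0 = 32)
F(s) = (6 + s)²
n(x, I) = -5/(3*I) (n(x, I) = (-5/I)/3 = -5/(3*I))
(-136 + 45)*n(12, o*F(4)) = (-136 + 45)*(-5*1/(32*(6 + 4)²)/3) = -(-455)/(3*(32*10²)) = -(-455)/(3*(32*100)) = -(-455)/(3*3200) = -91*(-1/1920) = 91/1920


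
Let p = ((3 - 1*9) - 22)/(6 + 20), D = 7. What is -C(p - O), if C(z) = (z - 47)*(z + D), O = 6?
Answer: -703/169 ≈ -4.1598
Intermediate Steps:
p = -14/13 (p = ((3 - 9) - 22)/26 = (-6 - 22)*(1/26) = -28*1/26 = -14/13 ≈ -1.0769)
C(z) = (-47 + z)*(7 + z) (C(z) = (z - 47)*(z + 7) = (-47 + z)*(7 + z))
-C(p - O) = -(-329 + (-14/13 - 1*6)² - 40*(-14/13 - 1*6)) = -(-329 + (-14/13 - 6)² - 40*(-14/13 - 6)) = -(-329 + (-92/13)² - 40*(-92/13)) = -(-329 + 8464/169 + 3680/13) = -1*703/169 = -703/169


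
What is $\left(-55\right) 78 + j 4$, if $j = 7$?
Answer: $-4262$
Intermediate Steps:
$\left(-55\right) 78 + j 4 = \left(-55\right) 78 + 7 \cdot 4 = -4290 + 28 = -4262$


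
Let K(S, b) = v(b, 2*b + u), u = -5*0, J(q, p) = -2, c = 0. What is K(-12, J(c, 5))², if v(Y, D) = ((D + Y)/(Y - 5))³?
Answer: 46656/117649 ≈ 0.39657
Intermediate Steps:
u = 0
v(Y, D) = (D + Y)³/(-5 + Y)³ (v(Y, D) = ((D + Y)/(-5 + Y))³ = (D + Y)³/(-5 + Y)³)
K(S, b) = 27*b³/(-5 + b)³ (K(S, b) = ((2*b + 0) + b)³/(-5 + b)³ = (2*b + b)³/(-5 + b)³ = (3*b)³/(-5 + b)³ = (27*b³)/(-5 + b)³ = 27*b³/(-5 + b)³)
K(-12, J(c, 5))² = (27*(-2)³/(-5 - 2)³)² = (27*(-8)/(-7)³)² = (27*(-8)*(-1/343))² = (216/343)² = 46656/117649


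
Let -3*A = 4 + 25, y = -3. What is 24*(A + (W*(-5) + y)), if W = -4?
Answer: 176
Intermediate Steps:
A = -29/3 (A = -(4 + 25)/3 = -⅓*29 = -29/3 ≈ -9.6667)
24*(A + (W*(-5) + y)) = 24*(-29/3 + (-4*(-5) - 3)) = 24*(-29/3 + (20 - 3)) = 24*(-29/3 + 17) = 24*(22/3) = 176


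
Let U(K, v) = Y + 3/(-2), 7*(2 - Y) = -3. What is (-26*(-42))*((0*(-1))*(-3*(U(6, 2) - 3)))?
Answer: 0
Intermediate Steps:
Y = 17/7 (Y = 2 - 1/7*(-3) = 2 + 3/7 = 17/7 ≈ 2.4286)
U(K, v) = 13/14 (U(K, v) = 17/7 + 3/(-2) = 17/7 + 3*(-1/2) = 17/7 - 3/2 = 13/14)
(-26*(-42))*((0*(-1))*(-3*(U(6, 2) - 3))) = (-26*(-42))*((0*(-1))*(-3*(13/14 - 3))) = 1092*(0*(-3*(-29/14))) = 1092*(0*(87/14)) = 1092*0 = 0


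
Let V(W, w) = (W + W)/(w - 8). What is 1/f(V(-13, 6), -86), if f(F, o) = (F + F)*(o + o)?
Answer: -1/4472 ≈ -0.00022361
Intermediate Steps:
V(W, w) = 2*W/(-8 + w) (V(W, w) = (2*W)/(-8 + w) = 2*W/(-8 + w))
f(F, o) = 4*F*o (f(F, o) = (2*F)*(2*o) = 4*F*o)
1/f(V(-13, 6), -86) = 1/(4*(2*(-13)/(-8 + 6))*(-86)) = 1/(4*(2*(-13)/(-2))*(-86)) = 1/(4*(2*(-13)*(-½))*(-86)) = 1/(4*13*(-86)) = 1/(-4472) = -1/4472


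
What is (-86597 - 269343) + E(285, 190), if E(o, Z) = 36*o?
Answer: -345680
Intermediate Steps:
(-86597 - 269343) + E(285, 190) = (-86597 - 269343) + 36*285 = -355940 + 10260 = -345680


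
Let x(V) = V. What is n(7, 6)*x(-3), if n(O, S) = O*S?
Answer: -126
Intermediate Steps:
n(7, 6)*x(-3) = (7*6)*(-3) = 42*(-3) = -126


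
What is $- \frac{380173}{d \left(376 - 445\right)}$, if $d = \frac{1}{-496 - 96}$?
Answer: $- \frac{225062416}{69} \approx -3.2618 \cdot 10^{6}$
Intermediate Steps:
$d = - \frac{1}{592}$ ($d = \frac{1}{-592} = - \frac{1}{592} \approx -0.0016892$)
$- \frac{380173}{d \left(376 - 445\right)} = - \frac{380173}{\left(- \frac{1}{592}\right) \left(376 - 445\right)} = - \frac{380173}{\left(- \frac{1}{592}\right) \left(-69\right)} = - \frac{380173}{\frac{69}{592}} = \left(-380173\right) \frac{592}{69} = - \frac{225062416}{69}$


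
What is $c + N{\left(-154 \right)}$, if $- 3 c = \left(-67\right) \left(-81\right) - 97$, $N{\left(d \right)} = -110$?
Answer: $- \frac{5660}{3} \approx -1886.7$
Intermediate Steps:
$c = - \frac{5330}{3}$ ($c = - \frac{\left(-67\right) \left(-81\right) - 97}{3} = - \frac{5427 - 97}{3} = \left(- \frac{1}{3}\right) 5330 = - \frac{5330}{3} \approx -1776.7$)
$c + N{\left(-154 \right)} = - \frac{5330}{3} - 110 = - \frac{5660}{3}$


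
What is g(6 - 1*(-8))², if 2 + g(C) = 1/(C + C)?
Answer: 3025/784 ≈ 3.8584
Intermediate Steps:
g(C) = -2 + 1/(2*C) (g(C) = -2 + 1/(C + C) = -2 + 1/(2*C))
g(6 - 1*(-8))² = (-2 + 1/(2*(6 - 1*(-8))))² = (-2 + 1/(2*(6 + 8)))² = (-2 + (½)/14)² = (-2 + (½)*(1/14))² = (-2 + 1/28)² = (-55/28)² = 3025/784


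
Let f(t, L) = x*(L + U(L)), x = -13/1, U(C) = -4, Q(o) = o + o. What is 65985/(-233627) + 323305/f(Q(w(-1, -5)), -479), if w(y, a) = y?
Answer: 75118457420/1466943933 ≈ 51.207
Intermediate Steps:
Q(o) = 2*o
x = -13 (x = -13*1 = -13)
f(t, L) = 52 - 13*L (f(t, L) = -13*(L - 4) = -13*(-4 + L) = 52 - 13*L)
65985/(-233627) + 323305/f(Q(w(-1, -5)), -479) = 65985/(-233627) + 323305/(52 - 13*(-479)) = 65985*(-1/233627) + 323305/(52 + 6227) = -65985/233627 + 323305/6279 = 75118457420/1466943933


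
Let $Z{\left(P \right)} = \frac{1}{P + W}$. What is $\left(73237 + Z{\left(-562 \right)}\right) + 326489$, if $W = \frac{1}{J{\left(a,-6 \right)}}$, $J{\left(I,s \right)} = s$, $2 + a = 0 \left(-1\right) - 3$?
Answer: $\frac{1348275792}{3373} \approx 3.9973 \cdot 10^{5}$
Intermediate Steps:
$a = -5$ ($a = -2 + \left(0 \left(-1\right) - 3\right) = -2 + \left(0 - 3\right) = -2 - 3 = -5$)
$W = - \frac{1}{6}$ ($W = \frac{1}{-6} = - \frac{1}{6} \approx -0.16667$)
$Z{\left(P \right)} = \frac{1}{- \frac{1}{6} + P}$ ($Z{\left(P \right)} = \frac{1}{P - \frac{1}{6}} = \frac{1}{- \frac{1}{6} + P}$)
$\left(73237 + Z{\left(-562 \right)}\right) + 326489 = \left(73237 + \frac{6}{-1 + 6 \left(-562\right)}\right) + 326489 = \left(73237 + \frac{6}{-1 - 3372}\right) + 326489 = \left(73237 + \frac{6}{-3373}\right) + 326489 = \left(73237 + 6 \left(- \frac{1}{3373}\right)\right) + 326489 = \left(73237 - \frac{6}{3373}\right) + 326489 = \frac{247028395}{3373} + 326489 = \frac{1348275792}{3373}$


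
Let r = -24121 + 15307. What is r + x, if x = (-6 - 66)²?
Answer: -3630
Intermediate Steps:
r = -8814
x = 5184 (x = (-72)² = 5184)
r + x = -8814 + 5184 = -3630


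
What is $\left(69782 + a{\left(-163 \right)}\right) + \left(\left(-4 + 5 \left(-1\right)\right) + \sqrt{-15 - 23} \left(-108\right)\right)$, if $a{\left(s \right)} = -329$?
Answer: $69444 - 108 i \sqrt{38} \approx 69444.0 - 665.76 i$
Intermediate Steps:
$\left(69782 + a{\left(-163 \right)}\right) + \left(\left(-4 + 5 \left(-1\right)\right) + \sqrt{-15 - 23} \left(-108\right)\right) = \left(69782 - 329\right) + \left(\left(-4 + 5 \left(-1\right)\right) + \sqrt{-15 - 23} \left(-108\right)\right) = 69453 + \left(\left(-4 - 5\right) + \sqrt{-38} \left(-108\right)\right) = 69453 - \left(9 - i \sqrt{38} \left(-108\right)\right) = 69453 - \left(9 + 108 i \sqrt{38}\right) = 69444 - 108 i \sqrt{38}$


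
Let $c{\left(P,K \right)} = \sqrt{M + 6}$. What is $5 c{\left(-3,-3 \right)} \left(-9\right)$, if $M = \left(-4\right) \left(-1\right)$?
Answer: $- 45 \sqrt{10} \approx -142.3$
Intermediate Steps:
$M = 4$
$c{\left(P,K \right)} = \sqrt{10}$ ($c{\left(P,K \right)} = \sqrt{4 + 6} = \sqrt{10}$)
$5 c{\left(-3,-3 \right)} \left(-9\right) = 5 \sqrt{10} \left(-9\right) = - 45 \sqrt{10}$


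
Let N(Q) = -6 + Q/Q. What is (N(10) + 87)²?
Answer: 6724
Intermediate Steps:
N(Q) = -5 (N(Q) = -6 + 1 = -5)
(N(10) + 87)² = (-5 + 87)² = 82² = 6724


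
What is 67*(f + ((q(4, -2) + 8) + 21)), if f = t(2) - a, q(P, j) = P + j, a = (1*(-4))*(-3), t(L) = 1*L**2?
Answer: 1541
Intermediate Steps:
t(L) = L**2
a = 12 (a = -4*(-3) = 12)
f = -8 (f = 2**2 - 1*12 = 4 - 12 = -8)
67*(f + ((q(4, -2) + 8) + 21)) = 67*(-8 + (((4 - 2) + 8) + 21)) = 67*(-8 + ((2 + 8) + 21)) = 67*(-8 + (10 + 21)) = 67*(-8 + 31) = 67*23 = 1541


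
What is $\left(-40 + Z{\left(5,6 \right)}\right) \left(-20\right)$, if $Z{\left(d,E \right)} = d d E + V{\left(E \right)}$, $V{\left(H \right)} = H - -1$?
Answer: $-2340$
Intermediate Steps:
$V{\left(H \right)} = 1 + H$ ($V{\left(H \right)} = H + 1 = 1 + H$)
$Z{\left(d,E \right)} = 1 + E + E d^{2}$ ($Z{\left(d,E \right)} = d d E + \left(1 + E\right) = d^{2} E + \left(1 + E\right) = E d^{2} + \left(1 + E\right) = 1 + E + E d^{2}$)
$\left(-40 + Z{\left(5,6 \right)}\right) \left(-20\right) = \left(-40 + \left(1 + 6 + 6 \cdot 5^{2}\right)\right) \left(-20\right) = \left(-40 + \left(1 + 6 + 6 \cdot 25\right)\right) \left(-20\right) = \left(-40 + \left(1 + 6 + 150\right)\right) \left(-20\right) = \left(-40 + 157\right) \left(-20\right) = 117 \left(-20\right) = -2340$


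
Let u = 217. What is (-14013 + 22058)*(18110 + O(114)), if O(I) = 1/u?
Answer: 31615812195/217 ≈ 1.4569e+8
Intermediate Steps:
O(I) = 1/217
(-14013 + 22058)*(18110 + O(114)) = (-14013 + 22058)*(18110 + 1/217) = 8045*(3929871/217) = 31615812195/217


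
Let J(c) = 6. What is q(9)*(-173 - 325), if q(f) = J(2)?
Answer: -2988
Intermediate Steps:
q(f) = 6
q(9)*(-173 - 325) = 6*(-173 - 325) = 6*(-498) = -2988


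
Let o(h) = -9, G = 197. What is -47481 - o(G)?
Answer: -47472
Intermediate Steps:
-47481 - o(G) = -47481 - 1*(-9) = -47481 + 9 = -47472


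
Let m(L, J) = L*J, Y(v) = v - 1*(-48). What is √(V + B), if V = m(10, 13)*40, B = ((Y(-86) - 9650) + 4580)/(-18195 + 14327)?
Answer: 3*√540410851/967 ≈ 72.120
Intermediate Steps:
Y(v) = 48 + v (Y(v) = v + 48 = 48 + v)
m(L, J) = J*L
B = 1277/967 (B = (((48 - 86) - 9650) + 4580)/(-18195 + 14327) = ((-38 - 9650) + 4580)/(-3868) = (-9688 + 4580)*(-1/3868) = -5108*(-1/3868) = 1277/967 ≈ 1.3206)
V = 5200 (V = (13*10)*40 = 130*40 = 5200)
√(V + B) = √(5200 + 1277/967) = √(5029677/967) = 3*√540410851/967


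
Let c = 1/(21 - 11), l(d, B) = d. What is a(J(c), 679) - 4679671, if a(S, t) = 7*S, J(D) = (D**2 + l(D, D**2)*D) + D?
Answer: -116991754/25 ≈ -4.6797e+6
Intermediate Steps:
c = 1/10 ≈ 0.10000
J(D) = D + 2*D**2 (J(D) = (D**2 + D*D) + D = (D**2 + D**2) + D = 2*D**2 + D = D + 2*D**2)
a(J(c), 679) - 4679671 = 7*((1 + 2*(1/10))/10) - 4679671 = 7*((1 + 1/5)/10) - 4679671 = 7*((1/10)*(6/5)) - 4679671 = 7*(3/25) - 4679671 = 21/25 - 4679671 = -116991754/25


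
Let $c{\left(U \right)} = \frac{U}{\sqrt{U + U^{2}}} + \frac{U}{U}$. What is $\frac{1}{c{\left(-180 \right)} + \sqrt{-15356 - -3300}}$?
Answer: $\frac{179}{179 - 6 \sqrt{895} + 358 i \sqrt{3014}} \approx -2.3137 \cdot 10^{-7} - 0.0091075 i$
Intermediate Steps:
$c{\left(U \right)} = 1 + \frac{U}{\sqrt{U + U^{2}}}$ ($c{\left(U \right)} = \frac{U}{\sqrt{U + U^{2}}} + 1 = 1 + \frac{U}{\sqrt{U + U^{2}}}$)
$\frac{1}{c{\left(-180 \right)} + \sqrt{-15356 - -3300}} = \frac{1}{\left(1 - \frac{180}{\sqrt{-180 + \left(-180\right)^{2}}}\right) + \sqrt{-15356 - -3300}} = \frac{1}{\left(1 - \frac{180}{\sqrt{-180 + 32400}}\right) + \sqrt{-15356 + 3300}} = \frac{1}{\left(1 - \frac{180}{6 \sqrt{895}}\right) + \sqrt{-12056}} = \frac{1}{\left(1 - 180 \frac{\sqrt{895}}{5370}\right) + 2 i \sqrt{3014}} = \frac{1}{\left(1 - \frac{6 \sqrt{895}}{179}\right) + 2 i \sqrt{3014}} = \frac{1}{1 - \frac{6 \sqrt{895}}{179} + 2 i \sqrt{3014}}$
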